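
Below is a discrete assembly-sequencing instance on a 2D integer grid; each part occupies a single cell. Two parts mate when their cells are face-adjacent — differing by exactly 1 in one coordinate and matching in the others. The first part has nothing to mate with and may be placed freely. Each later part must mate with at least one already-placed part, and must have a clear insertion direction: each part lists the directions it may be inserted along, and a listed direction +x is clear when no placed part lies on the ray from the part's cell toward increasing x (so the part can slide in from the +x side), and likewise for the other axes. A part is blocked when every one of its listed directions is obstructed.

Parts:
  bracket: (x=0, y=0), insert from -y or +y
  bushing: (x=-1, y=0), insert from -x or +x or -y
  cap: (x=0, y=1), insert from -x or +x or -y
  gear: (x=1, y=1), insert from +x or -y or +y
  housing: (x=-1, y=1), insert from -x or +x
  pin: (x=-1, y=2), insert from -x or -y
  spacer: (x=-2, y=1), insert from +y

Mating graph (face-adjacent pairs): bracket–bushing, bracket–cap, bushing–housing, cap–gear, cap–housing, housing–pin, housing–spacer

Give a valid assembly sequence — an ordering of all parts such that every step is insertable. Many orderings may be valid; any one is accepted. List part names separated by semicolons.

pin; housing; bushing; bracket; spacer; cap; gear

1. pin@(-1, 2) [-x clear] — {pin}
2. housing@(-1, 1) [-x clear] — {housing, pin}
3. bushing@(-1, 0) [-x clear] — {bushing, housing, pin}
4. bracket@(0, 0) [-y clear] — {bracket, bushing, housing, pin}
5. spacer@(-2, 1) [+y clear] — {bracket, bushing, housing, pin, spacer}
6. cap@(0, 1) [+x clear] — {bracket, bushing, cap, housing, pin, spacer}
7. gear@(1, 1) [+x clear] — {bracket, bushing, cap, gear, housing, pin, spacer}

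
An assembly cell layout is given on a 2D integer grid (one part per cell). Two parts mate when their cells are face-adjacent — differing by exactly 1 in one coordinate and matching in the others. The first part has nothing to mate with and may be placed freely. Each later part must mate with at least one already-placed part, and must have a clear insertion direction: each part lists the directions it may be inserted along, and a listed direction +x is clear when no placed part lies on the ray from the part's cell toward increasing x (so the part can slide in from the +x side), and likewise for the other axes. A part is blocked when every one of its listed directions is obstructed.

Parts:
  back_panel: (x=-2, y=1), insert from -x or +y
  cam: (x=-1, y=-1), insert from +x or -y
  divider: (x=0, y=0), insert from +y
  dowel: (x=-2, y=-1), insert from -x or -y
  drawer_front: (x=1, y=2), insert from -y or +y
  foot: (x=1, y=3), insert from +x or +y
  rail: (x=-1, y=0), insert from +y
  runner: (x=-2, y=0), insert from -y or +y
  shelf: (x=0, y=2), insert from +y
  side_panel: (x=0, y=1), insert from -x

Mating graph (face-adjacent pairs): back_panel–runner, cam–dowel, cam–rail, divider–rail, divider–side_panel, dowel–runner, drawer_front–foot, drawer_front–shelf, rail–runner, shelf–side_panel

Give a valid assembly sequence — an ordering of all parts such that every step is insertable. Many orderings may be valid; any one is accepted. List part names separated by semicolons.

1. dowel@(-2, -1) [-x clear] — {dowel}
2. runner@(-2, 0) [+y clear] — {dowel, runner}
3. rail@(-1, 0) [+y clear] — {dowel, rail, runner}
4. cam@(-1, -1) [+x clear] — {cam, dowel, rail, runner}
5. divider@(0, 0) [+y clear] — {cam, divider, dowel, rail, runner}
6. side_panel@(0, 1) [-x clear] — {cam, divider, dowel, rail, runner, side_panel}
7. back_panel@(-2, 1) [-x clear] — {back_panel, cam, divider, dowel, rail, runner, side_panel}
8. shelf@(0, 2) [+y clear] — {back_panel, cam, divider, dowel, rail, runner, shelf, side_panel}
9. drawer_front@(1, 2) [-y clear] — {back_panel, cam, divider, dowel, drawer_front, rail, runner, shelf, side_panel}
10. foot@(1, 3) [+x clear] — {back_panel, cam, divider, dowel, drawer_front, foot, rail, runner, shelf, side_panel}

dowel; runner; rail; cam; divider; side_panel; back_panel; shelf; drawer_front; foot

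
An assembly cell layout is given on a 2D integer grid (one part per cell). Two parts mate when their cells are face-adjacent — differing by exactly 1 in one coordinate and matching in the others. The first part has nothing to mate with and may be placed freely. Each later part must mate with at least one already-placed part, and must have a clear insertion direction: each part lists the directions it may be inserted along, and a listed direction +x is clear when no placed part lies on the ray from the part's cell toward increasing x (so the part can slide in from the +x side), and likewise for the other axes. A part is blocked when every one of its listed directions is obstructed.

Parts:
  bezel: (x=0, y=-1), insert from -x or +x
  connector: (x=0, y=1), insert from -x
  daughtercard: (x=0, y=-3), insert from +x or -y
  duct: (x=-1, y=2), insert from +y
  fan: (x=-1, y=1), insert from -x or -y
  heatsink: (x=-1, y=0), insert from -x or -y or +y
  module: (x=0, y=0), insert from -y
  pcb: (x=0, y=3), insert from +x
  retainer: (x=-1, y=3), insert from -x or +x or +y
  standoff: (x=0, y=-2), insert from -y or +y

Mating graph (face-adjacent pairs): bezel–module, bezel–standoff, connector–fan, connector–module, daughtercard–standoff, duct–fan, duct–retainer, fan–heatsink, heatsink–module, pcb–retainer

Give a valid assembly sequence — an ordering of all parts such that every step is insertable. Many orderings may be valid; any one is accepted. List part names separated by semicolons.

1. heatsink@(-1, 0) [-x clear] — {heatsink}
2. module@(0, 0) [-y clear] — {heatsink, module}
3. bezel@(0, -1) [-x clear] — {bezel, heatsink, module}
4. standoff@(0, -2) [-y clear] — {bezel, heatsink, module, standoff}
5. daughtercard@(0, -3) [+x clear] — {bezel, daughtercard, heatsink, module, standoff}
6. connector@(0, 1) [-x clear] — {bezel, connector, daughtercard, heatsink, module, standoff}
7. fan@(-1, 1) [-x clear] — {bezel, connector, daughtercard, fan, heatsink, module, standoff}
8. duct@(-1, 2) [+y clear] — {bezel, connector, daughtercard, duct, fan, heatsink, module, standoff}
9. retainer@(-1, 3) [-x clear] — {bezel, connector, daughtercard, duct, fan, heatsink, module, retainer, standoff}
10. pcb@(0, 3) [+x clear] — {bezel, connector, daughtercard, duct, fan, heatsink, module, pcb, retainer, standoff}

heatsink; module; bezel; standoff; daughtercard; connector; fan; duct; retainer; pcb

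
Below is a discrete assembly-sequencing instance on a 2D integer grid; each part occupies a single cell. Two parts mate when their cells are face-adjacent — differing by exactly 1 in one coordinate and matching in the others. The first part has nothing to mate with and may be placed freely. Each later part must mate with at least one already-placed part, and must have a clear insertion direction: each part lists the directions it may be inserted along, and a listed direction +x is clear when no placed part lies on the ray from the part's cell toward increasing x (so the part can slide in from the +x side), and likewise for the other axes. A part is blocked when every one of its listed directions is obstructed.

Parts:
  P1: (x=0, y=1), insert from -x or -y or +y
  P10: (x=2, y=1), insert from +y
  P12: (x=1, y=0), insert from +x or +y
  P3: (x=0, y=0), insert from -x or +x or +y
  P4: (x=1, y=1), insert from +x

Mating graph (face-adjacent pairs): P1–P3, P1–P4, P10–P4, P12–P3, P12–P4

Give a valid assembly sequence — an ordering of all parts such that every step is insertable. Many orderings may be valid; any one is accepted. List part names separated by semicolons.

1. P1@(0, 1) [-x clear] — {P1}
2. P4@(1, 1) [+x clear] — {P1, P4}
3. P12@(1, 0) [+x clear] — {P1, P12, P4}
4. P10@(2, 1) [+y clear] — {P1, P10, P12, P4}
5. P3@(0, 0) [-x clear] — {P1, P10, P12, P3, P4}

P1; P4; P12; P10; P3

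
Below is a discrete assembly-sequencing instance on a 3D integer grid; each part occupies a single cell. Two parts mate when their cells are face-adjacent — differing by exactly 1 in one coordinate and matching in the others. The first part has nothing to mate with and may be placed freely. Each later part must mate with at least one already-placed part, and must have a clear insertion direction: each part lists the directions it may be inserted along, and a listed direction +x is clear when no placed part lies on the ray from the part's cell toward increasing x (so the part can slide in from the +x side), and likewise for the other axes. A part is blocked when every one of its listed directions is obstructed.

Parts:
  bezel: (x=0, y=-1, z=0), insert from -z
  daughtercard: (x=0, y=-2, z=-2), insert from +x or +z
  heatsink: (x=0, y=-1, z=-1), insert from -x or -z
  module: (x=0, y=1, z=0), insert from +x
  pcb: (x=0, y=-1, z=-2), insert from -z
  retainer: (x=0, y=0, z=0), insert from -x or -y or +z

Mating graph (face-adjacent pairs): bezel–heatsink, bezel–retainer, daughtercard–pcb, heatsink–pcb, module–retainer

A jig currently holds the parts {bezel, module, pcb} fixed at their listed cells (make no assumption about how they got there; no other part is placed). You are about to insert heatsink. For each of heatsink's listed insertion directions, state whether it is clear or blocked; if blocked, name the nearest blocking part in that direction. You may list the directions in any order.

-x: clear; -z: blocked by pcb

-x: ray from heatsink(0, -1, -1) has no placed part ⇒ clear
-z: nearest on ray is pcb@(0, -1, -2) ⇒ blocked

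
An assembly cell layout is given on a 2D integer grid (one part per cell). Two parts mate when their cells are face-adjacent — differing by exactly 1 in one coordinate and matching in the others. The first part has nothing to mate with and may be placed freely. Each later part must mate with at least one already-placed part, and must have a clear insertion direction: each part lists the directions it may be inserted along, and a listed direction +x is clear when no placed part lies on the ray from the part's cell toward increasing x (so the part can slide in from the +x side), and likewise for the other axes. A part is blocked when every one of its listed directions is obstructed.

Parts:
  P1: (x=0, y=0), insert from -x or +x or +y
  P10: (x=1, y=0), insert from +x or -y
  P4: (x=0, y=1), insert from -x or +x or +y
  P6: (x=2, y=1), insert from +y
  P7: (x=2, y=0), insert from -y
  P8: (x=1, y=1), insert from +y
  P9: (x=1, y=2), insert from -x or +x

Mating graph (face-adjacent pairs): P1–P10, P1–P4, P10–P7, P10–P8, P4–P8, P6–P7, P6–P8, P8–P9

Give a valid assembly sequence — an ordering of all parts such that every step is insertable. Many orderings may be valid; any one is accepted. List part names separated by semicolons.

P7; P6; P10; P8; P9; P4; P1

1. P7@(2, 0) [-y clear] — {P7}
2. P6@(2, 1) [+y clear] — {P6, P7}
3. P10@(1, 0) [-y clear] — {P10, P6, P7}
4. P8@(1, 1) [+y clear] — {P10, P6, P7, P8}
5. P9@(1, 2) [-x clear] — {P10, P6, P7, P8, P9}
6. P4@(0, 1) [-x clear] — {P10, P4, P6, P7, P8, P9}
7. P1@(0, 0) [-x clear] — {P1, P10, P4, P6, P7, P8, P9}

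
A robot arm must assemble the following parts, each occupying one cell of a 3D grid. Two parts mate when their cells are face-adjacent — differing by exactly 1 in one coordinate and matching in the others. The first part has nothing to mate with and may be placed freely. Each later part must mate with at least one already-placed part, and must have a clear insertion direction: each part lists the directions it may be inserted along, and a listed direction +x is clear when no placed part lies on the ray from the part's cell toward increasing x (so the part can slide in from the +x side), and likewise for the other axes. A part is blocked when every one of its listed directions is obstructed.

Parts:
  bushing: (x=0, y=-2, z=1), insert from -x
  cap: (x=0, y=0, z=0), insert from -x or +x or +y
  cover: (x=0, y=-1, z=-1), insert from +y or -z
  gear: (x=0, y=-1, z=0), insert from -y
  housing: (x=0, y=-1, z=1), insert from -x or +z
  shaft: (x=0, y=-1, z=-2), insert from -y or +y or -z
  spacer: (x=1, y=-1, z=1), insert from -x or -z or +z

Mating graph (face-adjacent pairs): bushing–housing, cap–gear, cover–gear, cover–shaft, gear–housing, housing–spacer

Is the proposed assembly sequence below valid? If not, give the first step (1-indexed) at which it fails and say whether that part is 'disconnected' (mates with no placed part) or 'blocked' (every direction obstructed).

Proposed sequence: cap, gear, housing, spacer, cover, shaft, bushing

Valid

1. cap@(0, 0, 0) [-x clear] — {cap}
2. gear@(0, -1, 0) [-y clear] — {cap, gear}
3. housing@(0, -1, 1) [-x clear] — {cap, gear, housing}
4. spacer@(1, -1, 1) [-z clear] — {cap, gear, housing, spacer}
5. cover@(0, -1, -1) [+y clear] — {cap, cover, gear, housing, spacer}
6. shaft@(0, -1, -2) [-y clear] — {cap, cover, gear, housing, shaft, spacer}
7. bushing@(0, -2, 1) [-x clear] — {bushing, cap, cover, gear, housing, shaft, spacer}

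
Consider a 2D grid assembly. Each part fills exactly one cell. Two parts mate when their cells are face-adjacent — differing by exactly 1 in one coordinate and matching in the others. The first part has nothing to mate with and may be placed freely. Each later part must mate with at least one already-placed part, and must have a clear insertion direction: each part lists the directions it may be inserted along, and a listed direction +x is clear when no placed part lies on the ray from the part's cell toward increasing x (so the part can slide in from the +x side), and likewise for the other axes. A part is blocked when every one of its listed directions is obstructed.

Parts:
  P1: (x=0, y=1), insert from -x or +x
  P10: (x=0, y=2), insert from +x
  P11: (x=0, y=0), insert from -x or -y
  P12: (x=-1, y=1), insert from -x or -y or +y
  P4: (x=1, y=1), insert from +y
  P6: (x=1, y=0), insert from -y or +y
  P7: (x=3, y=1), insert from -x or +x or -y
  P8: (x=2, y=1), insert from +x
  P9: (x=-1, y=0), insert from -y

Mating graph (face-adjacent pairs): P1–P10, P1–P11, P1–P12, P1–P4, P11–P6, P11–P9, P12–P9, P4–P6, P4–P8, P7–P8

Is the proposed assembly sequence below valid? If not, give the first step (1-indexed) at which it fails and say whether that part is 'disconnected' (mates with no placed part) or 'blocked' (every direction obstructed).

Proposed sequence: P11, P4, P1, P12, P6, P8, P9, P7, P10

Invalid at step 2 (disconnected)

1. P11@(0, 0) [-x clear] — {P11}
2. P4@(1, 1) — no placed neighbour ⇒ disconnected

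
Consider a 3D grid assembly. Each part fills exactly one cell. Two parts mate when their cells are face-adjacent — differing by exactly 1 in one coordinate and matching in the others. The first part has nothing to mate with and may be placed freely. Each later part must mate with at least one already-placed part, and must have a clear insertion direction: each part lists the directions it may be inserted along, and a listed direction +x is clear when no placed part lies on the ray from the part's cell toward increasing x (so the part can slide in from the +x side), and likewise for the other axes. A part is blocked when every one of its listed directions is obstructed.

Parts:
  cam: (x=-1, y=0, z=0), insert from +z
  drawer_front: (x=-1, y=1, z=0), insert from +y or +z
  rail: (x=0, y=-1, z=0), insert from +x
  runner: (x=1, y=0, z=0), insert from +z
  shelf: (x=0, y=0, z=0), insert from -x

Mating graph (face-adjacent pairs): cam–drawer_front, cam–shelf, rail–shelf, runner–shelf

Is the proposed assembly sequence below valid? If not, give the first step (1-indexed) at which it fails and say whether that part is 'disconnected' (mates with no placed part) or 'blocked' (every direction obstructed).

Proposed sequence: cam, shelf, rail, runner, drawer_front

1. cam@(-1, 0, 0) [+z clear] — {cam}
2. shelf@(0, 0, 0) — -x all obstructed ⇒ blocked

Invalid at step 2 (blocked)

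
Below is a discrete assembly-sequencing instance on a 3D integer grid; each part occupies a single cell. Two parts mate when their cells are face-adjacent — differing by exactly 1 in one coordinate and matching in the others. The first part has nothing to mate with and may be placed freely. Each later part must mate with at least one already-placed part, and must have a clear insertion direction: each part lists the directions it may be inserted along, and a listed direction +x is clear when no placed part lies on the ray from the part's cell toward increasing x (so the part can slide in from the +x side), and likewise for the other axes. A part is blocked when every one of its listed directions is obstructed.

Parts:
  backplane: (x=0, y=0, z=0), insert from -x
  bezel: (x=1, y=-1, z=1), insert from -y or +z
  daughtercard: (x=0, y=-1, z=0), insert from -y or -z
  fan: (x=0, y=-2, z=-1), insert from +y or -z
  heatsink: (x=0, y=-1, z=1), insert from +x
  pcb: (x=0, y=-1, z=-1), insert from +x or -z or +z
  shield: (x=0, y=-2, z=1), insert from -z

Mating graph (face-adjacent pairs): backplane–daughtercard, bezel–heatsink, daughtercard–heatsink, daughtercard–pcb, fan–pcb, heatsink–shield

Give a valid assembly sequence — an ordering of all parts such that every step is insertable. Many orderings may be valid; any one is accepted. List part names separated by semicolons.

1. daughtercard@(0, -1, 0) [-y clear] — {daughtercard}
2. heatsink@(0, -1, 1) [+x clear] — {daughtercard, heatsink}
3. pcb@(0, -1, -1) [+x clear] — {daughtercard, heatsink, pcb}
4. shield@(0, -2, 1) [-z clear] — {daughtercard, heatsink, pcb, shield}
5. bezel@(1, -1, 1) [-y clear] — {bezel, daughtercard, heatsink, pcb, shield}
6. backplane@(0, 0, 0) [-x clear] — {backplane, bezel, daughtercard, heatsink, pcb, shield}
7. fan@(0, -2, -1) [-z clear] — {backplane, bezel, daughtercard, fan, heatsink, pcb, shield}

daughtercard; heatsink; pcb; shield; bezel; backplane; fan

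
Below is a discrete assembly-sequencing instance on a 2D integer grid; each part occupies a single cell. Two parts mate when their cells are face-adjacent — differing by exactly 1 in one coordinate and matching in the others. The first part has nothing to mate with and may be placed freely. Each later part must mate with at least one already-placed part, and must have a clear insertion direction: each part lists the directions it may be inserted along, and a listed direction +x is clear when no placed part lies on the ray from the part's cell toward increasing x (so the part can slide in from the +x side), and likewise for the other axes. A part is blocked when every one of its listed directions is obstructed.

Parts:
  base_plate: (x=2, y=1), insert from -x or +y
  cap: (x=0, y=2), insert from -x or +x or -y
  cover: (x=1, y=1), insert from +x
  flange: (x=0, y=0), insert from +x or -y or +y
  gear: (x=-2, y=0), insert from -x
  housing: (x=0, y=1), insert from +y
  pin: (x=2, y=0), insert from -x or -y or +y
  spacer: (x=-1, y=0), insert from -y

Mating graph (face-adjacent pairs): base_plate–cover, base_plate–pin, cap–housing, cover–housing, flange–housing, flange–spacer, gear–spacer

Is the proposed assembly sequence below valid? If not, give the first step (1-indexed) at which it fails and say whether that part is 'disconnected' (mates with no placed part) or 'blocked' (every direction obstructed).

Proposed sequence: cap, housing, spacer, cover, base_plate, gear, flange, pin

Invalid at step 2 (blocked)

1. cap@(0, 2) [-x clear] — {cap}
2. housing@(0, 1) — +y all obstructed ⇒ blocked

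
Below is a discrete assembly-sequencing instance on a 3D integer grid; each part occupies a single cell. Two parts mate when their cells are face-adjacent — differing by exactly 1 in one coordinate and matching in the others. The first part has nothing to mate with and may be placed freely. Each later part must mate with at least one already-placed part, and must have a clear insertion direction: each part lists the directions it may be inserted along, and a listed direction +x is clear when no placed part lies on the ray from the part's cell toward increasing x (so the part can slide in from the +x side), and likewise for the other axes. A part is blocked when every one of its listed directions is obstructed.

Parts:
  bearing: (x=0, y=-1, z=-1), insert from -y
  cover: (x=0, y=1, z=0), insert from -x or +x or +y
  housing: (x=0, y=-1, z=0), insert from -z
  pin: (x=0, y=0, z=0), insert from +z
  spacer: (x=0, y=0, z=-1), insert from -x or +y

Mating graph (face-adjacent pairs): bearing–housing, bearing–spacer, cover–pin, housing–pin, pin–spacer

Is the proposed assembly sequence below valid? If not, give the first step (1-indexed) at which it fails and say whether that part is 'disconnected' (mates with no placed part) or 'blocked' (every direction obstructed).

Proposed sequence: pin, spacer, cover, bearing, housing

1. pin@(0, 0, 0) [+z clear] — {pin}
2. spacer@(0, 0, -1) [-x clear] — {pin, spacer}
3. cover@(0, 1, 0) [-x clear] — {cover, pin, spacer}
4. bearing@(0, -1, -1) [-y clear] — {bearing, cover, pin, spacer}
5. housing@(0, -1, 0) — -z all obstructed ⇒ blocked

Invalid at step 5 (blocked)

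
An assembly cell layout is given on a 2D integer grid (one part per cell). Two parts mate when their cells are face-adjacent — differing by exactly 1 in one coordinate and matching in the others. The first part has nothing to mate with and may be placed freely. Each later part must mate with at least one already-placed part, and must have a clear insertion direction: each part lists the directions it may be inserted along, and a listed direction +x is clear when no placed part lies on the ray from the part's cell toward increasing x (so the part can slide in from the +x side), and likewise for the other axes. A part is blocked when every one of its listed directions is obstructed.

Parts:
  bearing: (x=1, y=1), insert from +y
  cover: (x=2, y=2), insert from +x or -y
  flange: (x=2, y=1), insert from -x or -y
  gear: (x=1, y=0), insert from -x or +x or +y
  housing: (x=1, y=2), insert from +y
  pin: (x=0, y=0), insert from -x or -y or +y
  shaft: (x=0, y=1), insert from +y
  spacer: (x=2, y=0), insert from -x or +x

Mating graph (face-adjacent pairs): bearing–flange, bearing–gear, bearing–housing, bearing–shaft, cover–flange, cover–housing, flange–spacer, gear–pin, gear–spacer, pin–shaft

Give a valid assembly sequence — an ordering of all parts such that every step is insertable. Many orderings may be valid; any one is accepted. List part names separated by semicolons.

1. spacer@(2, 0) [-x clear] — {spacer}
2. gear@(1, 0) [-x clear] — {gear, spacer}
3. flange@(2, 1) [-x clear] — {flange, gear, spacer}
4. cover@(2, 2) [+x clear] — {cover, flange, gear, spacer}
5. bearing@(1, 1) [+y clear] — {bearing, cover, flange, gear, spacer}
6. shaft@(0, 1) [+y clear] — {bearing, cover, flange, gear, shaft, spacer}
7. housing@(1, 2) [+y clear] — {bearing, cover, flange, gear, housing, shaft, spacer}
8. pin@(0, 0) [-x clear] — {bearing, cover, flange, gear, housing, pin, shaft, spacer}

spacer; gear; flange; cover; bearing; shaft; housing; pin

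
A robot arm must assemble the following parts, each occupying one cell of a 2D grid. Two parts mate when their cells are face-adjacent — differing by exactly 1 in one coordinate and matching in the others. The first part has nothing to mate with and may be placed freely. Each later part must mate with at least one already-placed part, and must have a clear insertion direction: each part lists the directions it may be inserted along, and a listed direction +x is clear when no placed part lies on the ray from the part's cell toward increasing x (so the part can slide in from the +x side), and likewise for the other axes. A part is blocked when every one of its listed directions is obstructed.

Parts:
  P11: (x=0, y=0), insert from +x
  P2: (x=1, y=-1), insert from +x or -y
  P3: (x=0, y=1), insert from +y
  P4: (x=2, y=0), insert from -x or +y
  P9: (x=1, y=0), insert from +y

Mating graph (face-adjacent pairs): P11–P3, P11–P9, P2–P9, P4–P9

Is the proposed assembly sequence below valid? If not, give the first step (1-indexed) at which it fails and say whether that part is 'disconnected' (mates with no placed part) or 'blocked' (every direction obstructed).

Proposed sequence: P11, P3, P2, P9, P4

Invalid at step 3 (disconnected)

1. P11@(0, 0) [+x clear] — {P11}
2. P3@(0, 1) [+y clear] — {P11, P3}
3. P2@(1, -1) — no placed neighbour ⇒ disconnected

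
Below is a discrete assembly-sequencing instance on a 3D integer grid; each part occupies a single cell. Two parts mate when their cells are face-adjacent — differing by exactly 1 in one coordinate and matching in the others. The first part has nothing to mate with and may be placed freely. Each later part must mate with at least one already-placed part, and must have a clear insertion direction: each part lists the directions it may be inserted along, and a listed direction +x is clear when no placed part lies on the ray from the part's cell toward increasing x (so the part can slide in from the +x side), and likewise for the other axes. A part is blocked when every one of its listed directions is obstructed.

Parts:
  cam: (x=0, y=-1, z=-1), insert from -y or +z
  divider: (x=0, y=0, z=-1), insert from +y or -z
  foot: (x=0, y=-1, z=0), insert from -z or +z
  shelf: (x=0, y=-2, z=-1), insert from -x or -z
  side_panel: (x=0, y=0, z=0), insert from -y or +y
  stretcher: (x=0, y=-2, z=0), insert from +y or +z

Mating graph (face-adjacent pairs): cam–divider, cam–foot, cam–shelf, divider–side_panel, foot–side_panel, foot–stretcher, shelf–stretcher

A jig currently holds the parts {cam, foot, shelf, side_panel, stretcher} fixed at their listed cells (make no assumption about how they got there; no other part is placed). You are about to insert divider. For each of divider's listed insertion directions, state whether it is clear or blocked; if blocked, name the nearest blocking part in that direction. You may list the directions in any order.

+y: clear; -z: clear

+y: ray from divider(0, 0, -1) has no placed part ⇒ clear
-z: ray from divider(0, 0, -1) has no placed part ⇒ clear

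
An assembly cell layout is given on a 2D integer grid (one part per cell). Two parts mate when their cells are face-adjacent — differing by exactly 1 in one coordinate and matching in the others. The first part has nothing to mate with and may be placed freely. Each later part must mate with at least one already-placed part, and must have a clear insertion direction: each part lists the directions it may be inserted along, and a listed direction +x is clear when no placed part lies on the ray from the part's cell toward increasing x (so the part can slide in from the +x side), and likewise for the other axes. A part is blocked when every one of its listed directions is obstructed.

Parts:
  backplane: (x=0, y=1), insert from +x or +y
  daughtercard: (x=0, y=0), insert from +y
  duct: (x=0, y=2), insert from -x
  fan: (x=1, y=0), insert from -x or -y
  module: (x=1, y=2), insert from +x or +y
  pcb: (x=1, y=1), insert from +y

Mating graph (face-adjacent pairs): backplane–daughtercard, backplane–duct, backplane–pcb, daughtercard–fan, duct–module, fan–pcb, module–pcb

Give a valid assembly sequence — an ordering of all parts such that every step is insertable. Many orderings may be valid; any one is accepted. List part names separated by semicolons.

1. daughtercard@(0, 0) [+y clear] — {daughtercard}
2. backplane@(0, 1) [+x clear] — {backplane, daughtercard}
3. duct@(0, 2) [-x clear] — {backplane, daughtercard, duct}
4. fan@(1, 0) [-y clear] — {backplane, daughtercard, duct, fan}
5. pcb@(1, 1) [+y clear] — {backplane, daughtercard, duct, fan, pcb}
6. module@(1, 2) [+x clear] — {backplane, daughtercard, duct, fan, module, pcb}

daughtercard; backplane; duct; fan; pcb; module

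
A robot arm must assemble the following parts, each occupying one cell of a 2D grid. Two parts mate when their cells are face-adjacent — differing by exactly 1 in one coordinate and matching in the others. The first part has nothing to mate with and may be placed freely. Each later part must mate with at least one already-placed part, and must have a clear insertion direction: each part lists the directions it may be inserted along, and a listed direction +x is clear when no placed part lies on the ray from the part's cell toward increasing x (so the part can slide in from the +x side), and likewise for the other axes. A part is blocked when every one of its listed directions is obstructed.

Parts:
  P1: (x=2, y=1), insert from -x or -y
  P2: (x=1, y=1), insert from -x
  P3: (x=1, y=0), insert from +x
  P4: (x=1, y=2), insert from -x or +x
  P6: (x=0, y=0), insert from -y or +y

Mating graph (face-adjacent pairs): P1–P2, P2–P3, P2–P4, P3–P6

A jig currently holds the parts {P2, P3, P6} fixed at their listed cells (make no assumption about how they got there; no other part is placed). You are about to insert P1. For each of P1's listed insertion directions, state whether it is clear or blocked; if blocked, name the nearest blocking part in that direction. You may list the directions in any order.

-x: blocked by P2; -y: clear

-x: nearest on ray is P2@(1, 1) ⇒ blocked
-y: ray from P1(2, 1) has no placed part ⇒ clear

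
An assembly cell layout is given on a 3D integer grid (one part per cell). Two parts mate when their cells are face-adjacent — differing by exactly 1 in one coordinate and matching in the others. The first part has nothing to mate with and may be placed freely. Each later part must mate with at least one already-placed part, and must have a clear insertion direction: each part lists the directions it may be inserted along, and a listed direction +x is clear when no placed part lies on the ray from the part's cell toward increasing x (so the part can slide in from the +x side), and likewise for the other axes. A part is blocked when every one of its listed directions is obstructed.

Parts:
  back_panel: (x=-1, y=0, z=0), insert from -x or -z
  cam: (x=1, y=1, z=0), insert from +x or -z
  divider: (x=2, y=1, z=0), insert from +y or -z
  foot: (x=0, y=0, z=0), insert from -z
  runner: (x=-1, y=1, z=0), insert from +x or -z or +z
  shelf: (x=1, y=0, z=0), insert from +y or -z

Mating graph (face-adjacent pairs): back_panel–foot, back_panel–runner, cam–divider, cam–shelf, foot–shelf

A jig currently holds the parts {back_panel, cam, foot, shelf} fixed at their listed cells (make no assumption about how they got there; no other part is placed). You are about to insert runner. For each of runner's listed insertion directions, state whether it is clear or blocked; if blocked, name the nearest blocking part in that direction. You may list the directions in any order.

+x: blocked by cam; +z: clear; -z: clear

+x: nearest on ray is cam@(1, 1, 0) ⇒ blocked
-z: ray from runner(-1, 1, 0) has no placed part ⇒ clear
+z: ray from runner(-1, 1, 0) has no placed part ⇒ clear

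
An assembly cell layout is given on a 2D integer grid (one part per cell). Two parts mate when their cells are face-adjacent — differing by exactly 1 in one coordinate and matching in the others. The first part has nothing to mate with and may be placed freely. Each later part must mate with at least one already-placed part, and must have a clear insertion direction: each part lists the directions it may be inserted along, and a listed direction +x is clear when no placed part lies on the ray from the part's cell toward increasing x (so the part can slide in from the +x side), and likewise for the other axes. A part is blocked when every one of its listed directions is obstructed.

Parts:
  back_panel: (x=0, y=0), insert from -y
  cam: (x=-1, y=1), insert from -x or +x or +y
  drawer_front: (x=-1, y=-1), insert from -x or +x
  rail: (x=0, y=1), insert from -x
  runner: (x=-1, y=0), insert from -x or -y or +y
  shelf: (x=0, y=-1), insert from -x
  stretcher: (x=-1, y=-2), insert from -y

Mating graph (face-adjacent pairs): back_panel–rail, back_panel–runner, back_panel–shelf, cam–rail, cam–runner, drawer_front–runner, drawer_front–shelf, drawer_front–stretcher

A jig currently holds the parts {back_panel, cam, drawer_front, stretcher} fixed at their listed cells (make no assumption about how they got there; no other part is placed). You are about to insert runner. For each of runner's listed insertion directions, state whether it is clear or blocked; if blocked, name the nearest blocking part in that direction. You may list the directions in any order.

+y: blocked by cam; -x: clear; -y: blocked by drawer_front

-x: ray from runner(-1, 0) has no placed part ⇒ clear
-y: nearest on ray is drawer_front@(-1, -1) ⇒ blocked
+y: nearest on ray is cam@(-1, 1) ⇒ blocked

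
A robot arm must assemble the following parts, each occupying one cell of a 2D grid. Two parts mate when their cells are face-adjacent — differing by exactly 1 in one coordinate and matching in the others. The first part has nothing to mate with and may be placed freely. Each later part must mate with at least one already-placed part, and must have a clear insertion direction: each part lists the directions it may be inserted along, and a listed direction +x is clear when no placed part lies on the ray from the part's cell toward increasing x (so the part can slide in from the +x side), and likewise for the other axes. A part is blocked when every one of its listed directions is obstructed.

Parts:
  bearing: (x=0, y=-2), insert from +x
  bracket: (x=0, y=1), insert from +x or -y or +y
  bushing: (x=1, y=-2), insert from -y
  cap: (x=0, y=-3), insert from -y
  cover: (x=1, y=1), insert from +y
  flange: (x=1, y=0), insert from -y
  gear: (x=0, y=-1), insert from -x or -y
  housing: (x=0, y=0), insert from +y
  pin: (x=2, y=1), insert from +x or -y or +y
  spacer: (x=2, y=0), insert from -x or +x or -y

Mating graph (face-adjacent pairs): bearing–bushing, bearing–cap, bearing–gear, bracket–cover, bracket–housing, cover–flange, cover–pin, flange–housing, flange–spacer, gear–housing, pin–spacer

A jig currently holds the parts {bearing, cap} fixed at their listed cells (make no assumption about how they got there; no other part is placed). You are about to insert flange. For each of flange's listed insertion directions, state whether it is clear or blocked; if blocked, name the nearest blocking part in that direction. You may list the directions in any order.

-y: ray from flange(1, 0) has no placed part ⇒ clear

-y: clear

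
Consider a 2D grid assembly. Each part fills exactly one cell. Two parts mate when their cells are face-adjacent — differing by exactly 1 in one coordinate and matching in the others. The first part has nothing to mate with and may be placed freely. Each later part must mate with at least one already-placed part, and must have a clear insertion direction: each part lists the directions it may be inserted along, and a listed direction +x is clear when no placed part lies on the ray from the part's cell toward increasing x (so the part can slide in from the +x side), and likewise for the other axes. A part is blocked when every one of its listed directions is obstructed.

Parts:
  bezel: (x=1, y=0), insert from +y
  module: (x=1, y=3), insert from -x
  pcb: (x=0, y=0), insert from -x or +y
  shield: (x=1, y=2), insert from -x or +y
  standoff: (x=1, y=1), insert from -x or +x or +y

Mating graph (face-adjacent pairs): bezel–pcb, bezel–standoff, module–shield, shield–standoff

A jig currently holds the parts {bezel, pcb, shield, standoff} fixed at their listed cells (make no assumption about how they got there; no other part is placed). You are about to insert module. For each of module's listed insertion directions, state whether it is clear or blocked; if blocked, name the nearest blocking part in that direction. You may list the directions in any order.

-x: clear

-x: ray from module(1, 3) has no placed part ⇒ clear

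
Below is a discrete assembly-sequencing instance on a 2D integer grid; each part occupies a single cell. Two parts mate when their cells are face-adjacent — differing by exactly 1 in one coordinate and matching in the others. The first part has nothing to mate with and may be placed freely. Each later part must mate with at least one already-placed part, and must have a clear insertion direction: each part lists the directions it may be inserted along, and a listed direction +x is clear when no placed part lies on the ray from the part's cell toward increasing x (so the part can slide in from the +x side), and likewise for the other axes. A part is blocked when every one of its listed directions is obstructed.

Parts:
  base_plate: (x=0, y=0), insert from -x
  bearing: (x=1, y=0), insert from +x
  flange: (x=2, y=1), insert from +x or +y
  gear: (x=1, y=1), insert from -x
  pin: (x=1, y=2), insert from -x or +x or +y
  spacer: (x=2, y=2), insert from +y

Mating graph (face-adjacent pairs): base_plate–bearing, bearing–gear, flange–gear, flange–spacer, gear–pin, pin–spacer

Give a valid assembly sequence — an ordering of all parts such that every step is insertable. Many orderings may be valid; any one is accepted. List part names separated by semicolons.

spacer; flange; gear; bearing; base_plate; pin

1. spacer@(2, 2) [+y clear] — {spacer}
2. flange@(2, 1) [+x clear] — {flange, spacer}
3. gear@(1, 1) [-x clear] — {flange, gear, spacer}
4. bearing@(1, 0) [+x clear] — {bearing, flange, gear, spacer}
5. base_plate@(0, 0) [-x clear] — {base_plate, bearing, flange, gear, spacer}
6. pin@(1, 2) [-x clear] — {base_plate, bearing, flange, gear, pin, spacer}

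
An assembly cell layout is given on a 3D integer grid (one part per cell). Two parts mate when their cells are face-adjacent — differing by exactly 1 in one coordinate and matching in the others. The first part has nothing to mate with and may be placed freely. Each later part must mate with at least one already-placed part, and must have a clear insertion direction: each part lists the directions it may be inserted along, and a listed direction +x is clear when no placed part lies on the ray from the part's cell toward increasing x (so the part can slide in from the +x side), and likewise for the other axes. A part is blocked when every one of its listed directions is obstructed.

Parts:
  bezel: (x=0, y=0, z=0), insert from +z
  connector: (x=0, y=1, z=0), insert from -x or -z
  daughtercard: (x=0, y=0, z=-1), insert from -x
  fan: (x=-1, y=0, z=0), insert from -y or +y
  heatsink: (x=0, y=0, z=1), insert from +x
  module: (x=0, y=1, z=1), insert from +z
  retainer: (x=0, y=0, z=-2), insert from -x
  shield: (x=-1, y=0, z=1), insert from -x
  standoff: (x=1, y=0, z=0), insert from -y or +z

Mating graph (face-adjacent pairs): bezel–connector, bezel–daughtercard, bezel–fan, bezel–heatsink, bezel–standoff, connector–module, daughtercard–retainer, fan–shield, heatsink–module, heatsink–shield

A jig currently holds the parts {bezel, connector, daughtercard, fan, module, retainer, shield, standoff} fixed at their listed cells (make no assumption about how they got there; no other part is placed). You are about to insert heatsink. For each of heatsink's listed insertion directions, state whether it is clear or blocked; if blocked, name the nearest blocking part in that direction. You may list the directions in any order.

+x: ray from heatsink(0, 0, 1) has no placed part ⇒ clear

+x: clear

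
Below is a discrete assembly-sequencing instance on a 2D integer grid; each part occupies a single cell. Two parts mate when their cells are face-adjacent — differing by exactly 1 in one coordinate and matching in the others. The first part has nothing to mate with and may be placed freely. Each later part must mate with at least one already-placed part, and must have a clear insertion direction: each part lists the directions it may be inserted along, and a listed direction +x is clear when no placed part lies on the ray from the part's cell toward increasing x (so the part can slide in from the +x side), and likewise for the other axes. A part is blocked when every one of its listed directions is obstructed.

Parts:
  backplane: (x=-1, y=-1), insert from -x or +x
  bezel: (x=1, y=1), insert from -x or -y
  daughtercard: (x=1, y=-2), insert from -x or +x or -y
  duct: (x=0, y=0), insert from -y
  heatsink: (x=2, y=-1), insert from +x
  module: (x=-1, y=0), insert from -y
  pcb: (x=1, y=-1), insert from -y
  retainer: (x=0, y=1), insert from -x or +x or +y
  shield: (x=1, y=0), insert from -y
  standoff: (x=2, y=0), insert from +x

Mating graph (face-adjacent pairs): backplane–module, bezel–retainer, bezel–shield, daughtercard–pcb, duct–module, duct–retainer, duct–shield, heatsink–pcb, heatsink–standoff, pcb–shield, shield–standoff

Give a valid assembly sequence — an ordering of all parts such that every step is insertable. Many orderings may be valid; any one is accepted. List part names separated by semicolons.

1. duct@(0, 0) [-y clear] — {duct}
2. shield@(1, 0) [-y clear] — {duct, shield}
3. bezel@(1, 1) [-x clear] — {bezel, duct, shield}
4. retainer@(0, 1) [-x clear] — {bezel, duct, retainer, shield}
5. pcb@(1, -1) [-y clear] — {bezel, duct, pcb, retainer, shield}
6. heatsink@(2, -1) [+x clear] — {bezel, duct, heatsink, pcb, retainer, shield}
7. daughtercard@(1, -2) [-x clear] — {bezel, daughtercard, duct, heatsink, pcb, retainer, shield}
8. standoff@(2, 0) [+x clear] — {bezel, daughtercard, duct, heatsink, pcb, retainer, shield, standoff}
9. module@(-1, 0) [-y clear] — {bezel, daughtercard, duct, heatsink, module, pcb, retainer, shield, standoff}
10. backplane@(-1, -1) [-x clear] — {backplane, bezel, daughtercard, duct, heatsink, module, pcb, retainer, shield, standoff}

duct; shield; bezel; retainer; pcb; heatsink; daughtercard; standoff; module; backplane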